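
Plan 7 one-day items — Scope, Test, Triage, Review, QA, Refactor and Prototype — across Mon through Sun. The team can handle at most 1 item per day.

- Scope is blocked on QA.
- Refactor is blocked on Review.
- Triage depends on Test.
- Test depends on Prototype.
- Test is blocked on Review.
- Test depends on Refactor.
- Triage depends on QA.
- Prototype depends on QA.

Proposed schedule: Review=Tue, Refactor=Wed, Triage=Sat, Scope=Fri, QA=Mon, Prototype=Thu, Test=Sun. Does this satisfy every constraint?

No. Triage depends on Test is not satisfied.

Test depends on Prototype — holds.
Test depends on Refactor — holds.
Refactor is blocked on Review — holds.
Prototype depends on QA — holds.
Triage depends on Test — violated.
Scope is blocked on QA — holds.
The team can handle at most 1 item per day — holds.
Triage depends on QA — holds.
Test is blocked on Review — holds.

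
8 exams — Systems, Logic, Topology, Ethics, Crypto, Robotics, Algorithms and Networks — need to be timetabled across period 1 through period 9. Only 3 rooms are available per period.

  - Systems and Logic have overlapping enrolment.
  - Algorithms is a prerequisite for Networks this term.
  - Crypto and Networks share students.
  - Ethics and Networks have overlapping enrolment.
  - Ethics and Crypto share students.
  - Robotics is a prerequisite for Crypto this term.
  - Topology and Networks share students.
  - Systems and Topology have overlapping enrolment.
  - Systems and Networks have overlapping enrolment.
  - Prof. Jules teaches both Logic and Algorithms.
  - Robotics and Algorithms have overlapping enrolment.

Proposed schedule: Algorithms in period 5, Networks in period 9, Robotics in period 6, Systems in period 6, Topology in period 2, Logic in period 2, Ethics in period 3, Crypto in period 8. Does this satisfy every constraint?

Yes

Systems and Logic have overlapping enrolment — holds.
Robotics and Algorithms have overlapping enrolment — holds.
Ethics and Networks have overlapping enrolment — holds.
Topology and Networks share students — holds.
Algorithms is a prerequisite for Networks this term — holds.
Systems and Networks have overlapping enrolment — holds.
Crypto and Networks share students — holds.
Ethics and Crypto share students — holds.
Robotics is a prerequisite for Crypto this term — holds.
Systems and Topology have overlapping enrolment — holds.
Only 3 rooms are available per period — holds.
Prof. Jules teaches both Logic and Algorithms — holds.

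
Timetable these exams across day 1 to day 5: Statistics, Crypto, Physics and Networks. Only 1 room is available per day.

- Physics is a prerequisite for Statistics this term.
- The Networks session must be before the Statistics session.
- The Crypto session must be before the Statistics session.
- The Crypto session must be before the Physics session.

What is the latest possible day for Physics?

day 4

Precedence pushes Physics to at least day 2; downstream work caps Physics at day 4.
Physics at day 4 is achievable: Statistics in day 5, Networks in day 2, Physics in day 4, Crypto in day 1.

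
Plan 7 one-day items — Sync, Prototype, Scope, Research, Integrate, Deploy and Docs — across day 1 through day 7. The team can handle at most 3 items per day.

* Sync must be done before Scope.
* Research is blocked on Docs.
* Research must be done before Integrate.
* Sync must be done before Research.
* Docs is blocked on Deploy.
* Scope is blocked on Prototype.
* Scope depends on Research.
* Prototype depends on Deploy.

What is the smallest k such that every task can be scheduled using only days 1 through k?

4

The precedence chain requires at least 4 distinct days.
With at most 3 per day and 7 tasks, at least 3 days are needed.
4 works (last occupied day: day 4): for example Research -> day 3; Docs -> day 2; Integrate -> day 4; Deploy -> day 1; Scope -> day 4; Prototype -> day 2; Sync -> day 1.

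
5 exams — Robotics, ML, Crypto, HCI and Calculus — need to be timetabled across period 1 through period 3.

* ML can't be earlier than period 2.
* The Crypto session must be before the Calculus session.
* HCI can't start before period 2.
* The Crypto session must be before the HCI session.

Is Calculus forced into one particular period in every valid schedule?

Calculus can be period 2 (e.g. Calculus=period 2; Robotics=period 1; HCI=period 2; Crypto=period 1; ML=period 2) or period 3 (e.g. Crypto=period 1, ML=period 2, Calculus=period 3, Robotics=period 1, HCI=period 2).

No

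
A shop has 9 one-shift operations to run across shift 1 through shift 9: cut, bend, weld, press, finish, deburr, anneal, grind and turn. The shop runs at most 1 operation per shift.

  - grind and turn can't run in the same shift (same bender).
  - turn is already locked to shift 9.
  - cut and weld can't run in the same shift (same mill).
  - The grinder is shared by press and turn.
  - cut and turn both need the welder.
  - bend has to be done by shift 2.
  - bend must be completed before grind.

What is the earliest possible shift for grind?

shift 2

Precedence pushes grind to at least shift 2.
grind at shift 2 is achievable: deburr in shift 7; bend in shift 1; anneal in shift 8; finish in shift 6; press in shift 5; weld in shift 4; grind in shift 2; turn in shift 9; cut in shift 3.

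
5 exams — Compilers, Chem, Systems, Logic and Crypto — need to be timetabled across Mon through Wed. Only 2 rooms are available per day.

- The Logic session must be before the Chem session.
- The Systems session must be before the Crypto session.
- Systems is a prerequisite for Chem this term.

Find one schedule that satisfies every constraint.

Crypto -> Tue; Chem -> Tue; Compilers -> Wed; Logic -> Mon; Systems -> Mon

Checking: Systems(Mon) before Crypto(Tue); Systems(Mon) before Chem(Tue); Logic(Mon) before Chem(Tue); max 2 per day (cap 2).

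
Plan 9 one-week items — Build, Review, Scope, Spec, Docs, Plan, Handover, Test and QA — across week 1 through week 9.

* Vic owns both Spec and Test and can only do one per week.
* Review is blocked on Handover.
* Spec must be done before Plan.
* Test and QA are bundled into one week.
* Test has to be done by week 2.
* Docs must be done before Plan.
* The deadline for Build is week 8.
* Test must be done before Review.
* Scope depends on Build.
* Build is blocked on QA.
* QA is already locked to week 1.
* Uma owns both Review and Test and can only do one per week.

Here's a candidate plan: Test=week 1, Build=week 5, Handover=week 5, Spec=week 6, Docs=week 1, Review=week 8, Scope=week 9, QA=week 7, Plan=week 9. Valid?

Test and QA are bundled into one week — violated.
Build is blocked on QA — violated.
Test has to be done by week 2 — holds.
Docs must be done before Plan — holds.
Spec must be done before Plan — holds.
Review is blocked on Handover — holds.
The deadline for Build is week 8 — holds.
QA is already locked to week 1 — violated.
Scope depends on Build — holds.
Test must be done before Review — holds.
Uma owns both Review and Test and can only do one per week — holds.
Vic owns both Spec and Test and can only do one per week — holds.

No. QA is already locked to week 1 is not satisfied.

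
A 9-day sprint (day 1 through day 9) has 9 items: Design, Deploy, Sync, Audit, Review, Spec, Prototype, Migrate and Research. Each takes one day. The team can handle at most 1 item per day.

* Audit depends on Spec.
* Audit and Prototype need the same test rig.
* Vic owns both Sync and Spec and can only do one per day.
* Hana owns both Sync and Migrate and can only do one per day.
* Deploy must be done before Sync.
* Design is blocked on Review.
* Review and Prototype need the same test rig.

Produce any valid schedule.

Migrate=day 8; Research=day 9; Prototype=day 7; Sync=day 4; Review=day 1; Deploy=day 3; Spec=day 5; Design=day 2; Audit=day 6

Checking: Spec(day 5) before Audit(day 6); Review(day 1) before Design(day 2); Deploy(day 3) before Sync(day 4); Sync(day 4) != Migrate(day 8); Sync(day 4) != Spec(day 5); Audit(day 6) != Prototype(day 7); Review(day 1) != Prototype(day 7); max 1 per day (cap 1).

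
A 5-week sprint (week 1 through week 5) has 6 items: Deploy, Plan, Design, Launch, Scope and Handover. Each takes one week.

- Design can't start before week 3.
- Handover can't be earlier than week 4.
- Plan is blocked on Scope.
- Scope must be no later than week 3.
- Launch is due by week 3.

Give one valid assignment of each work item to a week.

Deploy -> week 1; Scope -> week 1; Handover -> week 4; Launch -> week 1; Design -> week 3; Plan -> week 2

Checking: Scope(week 1) before Plan(week 2); Scope=week 1 in [week 1,week 3]; Launch=week 1 in [week 1,week 3]; Handover=week 4 in [week 4,week 5]; Design=week 3 in [week 3,week 5].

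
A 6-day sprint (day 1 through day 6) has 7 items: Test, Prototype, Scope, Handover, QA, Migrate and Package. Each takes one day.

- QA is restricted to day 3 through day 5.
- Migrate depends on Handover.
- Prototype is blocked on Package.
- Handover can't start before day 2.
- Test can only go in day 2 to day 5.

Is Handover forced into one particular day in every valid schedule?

Handover can be day 2 (e.g. Test in day 2; Migrate in day 3; Package in day 1; Prototype in day 2; Scope in day 1; Handover in day 2; QA in day 3) or day 3 (e.g. Package in day 1, Prototype in day 2, Migrate in day 4, Test in day 2, Scope in day 1, Handover in day 3, QA in day 3).

No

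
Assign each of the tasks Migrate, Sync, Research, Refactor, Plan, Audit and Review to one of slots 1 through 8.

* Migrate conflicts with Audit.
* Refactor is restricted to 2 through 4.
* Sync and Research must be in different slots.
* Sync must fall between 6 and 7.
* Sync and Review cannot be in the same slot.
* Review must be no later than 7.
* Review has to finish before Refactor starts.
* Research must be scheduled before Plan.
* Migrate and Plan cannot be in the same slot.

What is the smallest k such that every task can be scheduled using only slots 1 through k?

The precedence chain requires at least 2 distinct slots.
Sync can't be placed before 6, so the schedule must run through at least slot 6.
6 works (last occupied slot: 6): for example Plan in 2, Migrate in 1, Refactor in 2, Review in 1, Audit in 2, Sync in 6, Research in 1.

6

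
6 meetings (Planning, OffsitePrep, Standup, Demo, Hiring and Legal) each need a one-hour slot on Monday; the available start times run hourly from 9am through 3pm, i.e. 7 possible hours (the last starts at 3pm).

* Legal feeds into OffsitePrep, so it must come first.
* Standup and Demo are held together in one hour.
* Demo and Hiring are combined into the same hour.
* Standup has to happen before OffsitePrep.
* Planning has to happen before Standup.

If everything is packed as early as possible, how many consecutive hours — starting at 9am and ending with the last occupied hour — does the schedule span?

3 hours

The precedence chain requires at least 3 distinct hours.
3 works (last occupied hour: 11am): for example Legal -> 9am; Demo -> 10am; Planning -> 9am; Standup -> 10am; OffsitePrep -> 11am; Hiring -> 10am.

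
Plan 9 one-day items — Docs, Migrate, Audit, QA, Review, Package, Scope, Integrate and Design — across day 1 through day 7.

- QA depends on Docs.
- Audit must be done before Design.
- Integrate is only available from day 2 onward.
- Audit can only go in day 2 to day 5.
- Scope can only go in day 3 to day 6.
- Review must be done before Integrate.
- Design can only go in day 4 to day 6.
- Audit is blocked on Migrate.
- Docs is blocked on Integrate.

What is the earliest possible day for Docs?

Precedence pushes Docs to at least day 3; downstream work caps Docs at day 6.
Docs at day 3 is achievable: Review -> day 1; Integrate -> day 2; Audit -> day 2; Package -> day 1; Design -> day 4; QA -> day 4; Docs -> day 3; Scope -> day 3; Migrate -> day 1.

day 3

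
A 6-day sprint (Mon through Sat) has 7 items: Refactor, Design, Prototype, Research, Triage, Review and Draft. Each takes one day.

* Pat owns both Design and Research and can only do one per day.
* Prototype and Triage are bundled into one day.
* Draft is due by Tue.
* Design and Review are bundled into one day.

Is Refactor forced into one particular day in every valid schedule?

No

Refactor can be Mon (e.g. Design in Mon; Prototype in Mon; Triage in Mon; Draft in Mon; Review in Mon; Refactor in Mon; Research in Tue) or Tue (e.g. Refactor=Tue; Prototype=Mon; Review=Mon; Design=Mon; Triage=Mon; Draft=Mon; Research=Tue).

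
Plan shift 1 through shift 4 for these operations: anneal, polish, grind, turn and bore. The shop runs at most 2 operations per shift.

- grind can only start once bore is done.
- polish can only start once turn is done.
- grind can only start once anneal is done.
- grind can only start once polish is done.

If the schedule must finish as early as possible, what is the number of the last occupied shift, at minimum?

3

The precedence chain requires at least 3 distinct shifts.
With at most 2 per shift and 5 operations, at least 3 shifts are needed.
3 works (last occupied shift: shift 3): for example grind=shift 3; polish=shift 2; anneal=shift 1; turn=shift 1; bore=shift 2.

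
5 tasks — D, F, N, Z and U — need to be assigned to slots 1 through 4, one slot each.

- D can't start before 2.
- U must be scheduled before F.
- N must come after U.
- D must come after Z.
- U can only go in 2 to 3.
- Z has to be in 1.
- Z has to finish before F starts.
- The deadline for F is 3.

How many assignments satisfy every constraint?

6

Splitting on D: it can be 2 (2), 3 (2), 4 (2). Listing each branch's schedules as (F, N, Z, U):
D=2: (3,3,1,2) (3,4,1,2) — 2.
D=3: (3,3,1,2) (3,4,1,2) — 2.
D=4: (3,3,1,2) (3,4,1,2) — 2.
Summing: 2 + 2 + 2 = 6.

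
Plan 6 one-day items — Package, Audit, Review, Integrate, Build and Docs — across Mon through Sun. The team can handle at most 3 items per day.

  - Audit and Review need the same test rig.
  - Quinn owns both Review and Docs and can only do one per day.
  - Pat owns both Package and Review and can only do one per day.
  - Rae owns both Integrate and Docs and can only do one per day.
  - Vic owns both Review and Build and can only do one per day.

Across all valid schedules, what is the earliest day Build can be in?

Mon

Build at Mon is achievable: Review -> Tue; Integrate -> Tue; Package -> Mon; Build -> Mon; Audit -> Mon; Docs -> Wed.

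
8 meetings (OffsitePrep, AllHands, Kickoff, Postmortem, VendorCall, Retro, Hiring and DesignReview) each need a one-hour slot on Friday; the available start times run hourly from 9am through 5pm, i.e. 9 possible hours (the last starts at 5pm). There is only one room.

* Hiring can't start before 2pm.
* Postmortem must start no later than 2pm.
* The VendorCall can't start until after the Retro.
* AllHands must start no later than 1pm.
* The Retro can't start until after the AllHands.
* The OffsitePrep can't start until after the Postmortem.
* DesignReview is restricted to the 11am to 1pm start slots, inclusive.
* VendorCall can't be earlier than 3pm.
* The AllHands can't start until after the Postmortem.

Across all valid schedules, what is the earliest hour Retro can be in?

Precedence pushes Retro to at least 11am; downstream work caps Retro at 4pm.
Retro at 11am is achievable: AllHands in 10am; OffsitePrep in 1pm; Retro in 11am; VendorCall in 3pm; Postmortem in 9am; Hiring in 2pm; Kickoff in 4pm; DesignReview in 12pm.

11am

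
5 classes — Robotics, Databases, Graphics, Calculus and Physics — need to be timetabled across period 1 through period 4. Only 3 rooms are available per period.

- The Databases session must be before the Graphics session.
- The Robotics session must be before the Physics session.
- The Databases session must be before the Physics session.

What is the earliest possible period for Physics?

Precedence pushes Physics to at least period 2.
Physics at period 2 is achievable: Databases -> period 1, Physics -> period 2, Robotics -> period 1, Graphics -> period 2, Calculus -> period 1.

period 2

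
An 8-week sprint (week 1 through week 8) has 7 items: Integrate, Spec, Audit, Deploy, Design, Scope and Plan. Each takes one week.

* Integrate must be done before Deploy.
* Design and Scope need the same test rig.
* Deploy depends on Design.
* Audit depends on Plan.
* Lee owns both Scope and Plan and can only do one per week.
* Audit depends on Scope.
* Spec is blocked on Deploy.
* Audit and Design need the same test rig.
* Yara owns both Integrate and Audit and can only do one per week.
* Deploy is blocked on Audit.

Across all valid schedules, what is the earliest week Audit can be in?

Precedence pushes Audit to at least week 2; downstream work caps Audit at week 6.
Audit at week 3 is achievable: Integrate -> week 1; Design -> week 1; Plan -> week 1; Spec -> week 5; Audit -> week 3; Deploy -> week 4; Scope -> week 2.
Nothing earlier works — the conflict constraints rule out every week before week 3.

week 3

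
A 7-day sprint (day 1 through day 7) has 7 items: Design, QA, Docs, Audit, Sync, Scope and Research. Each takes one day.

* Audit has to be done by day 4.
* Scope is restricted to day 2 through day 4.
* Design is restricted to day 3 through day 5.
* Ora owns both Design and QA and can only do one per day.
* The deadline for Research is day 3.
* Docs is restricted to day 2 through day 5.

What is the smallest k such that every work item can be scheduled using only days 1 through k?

Design can't be placed before day 3, so the schedule must run through at least day 3.
3 works (last occupied day: day 3): for example Research=day 1, Audit=day 1, Docs=day 2, QA=day 1, Design=day 3, Sync=day 1, Scope=day 2.

3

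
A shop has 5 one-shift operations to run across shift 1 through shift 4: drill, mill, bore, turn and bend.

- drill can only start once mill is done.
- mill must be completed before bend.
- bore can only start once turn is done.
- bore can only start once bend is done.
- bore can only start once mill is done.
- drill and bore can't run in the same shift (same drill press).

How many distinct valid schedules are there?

19

Splitting on drill: it can be shift 2 (8), shift 3 (9), shift 4 (2). Listing each branch's schedules as (mill, bore, turn, bend) by shift number:
drill=shift 2: (1,3,1,2) (1,3,2,2) (1,4,1,2) (1,4,1,3) (1,4,2,2) (1,4,2,3) (1,4,3,2) (1,4,3,3) — 8.
drill=shift 3: (1,4,1,2) (1,4,1,3) (1,4,2,2) (1,4,2,3) (1,4,3,2) (1,4,3,3) (2,4,1,3) (2,4,2,3) (2,4,3,3) — 9.
drill=shift 4: (1,3,1,2) (1,3,2,2) — 2.
Summing: 8 + 9 + 2 = 19.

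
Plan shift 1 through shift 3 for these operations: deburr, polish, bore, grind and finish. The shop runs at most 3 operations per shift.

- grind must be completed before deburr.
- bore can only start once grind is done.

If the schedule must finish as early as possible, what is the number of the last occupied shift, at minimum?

The precedence chain requires at least 2 distinct shifts.
With at most 3 per shift and 5 operations, at least 2 shifts are needed.
2 works (last occupied shift: shift 2): for example polish -> shift 1; finish -> shift 1; grind -> shift 1; deburr -> shift 2; bore -> shift 2.

2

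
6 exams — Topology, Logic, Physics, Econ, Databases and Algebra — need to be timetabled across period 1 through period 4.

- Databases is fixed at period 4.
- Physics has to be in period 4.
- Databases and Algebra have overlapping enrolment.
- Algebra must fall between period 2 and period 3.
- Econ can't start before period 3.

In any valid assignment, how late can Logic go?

period 4

Logic at period 4 is achievable: Databases in period 4; Econ in period 3; Topology in period 1; Logic in period 4; Physics in period 4; Algebra in period 2.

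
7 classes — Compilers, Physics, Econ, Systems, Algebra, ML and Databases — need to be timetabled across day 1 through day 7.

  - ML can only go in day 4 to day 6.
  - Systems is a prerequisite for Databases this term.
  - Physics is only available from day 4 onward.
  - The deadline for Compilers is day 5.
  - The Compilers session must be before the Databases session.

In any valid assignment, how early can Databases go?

day 2

Precedence pushes Databases to at least day 2.
Databases at day 2 is achievable: Compilers in day 1; ML in day 4; Systems in day 1; Databases in day 2; Algebra in day 1; Physics in day 4; Econ in day 1.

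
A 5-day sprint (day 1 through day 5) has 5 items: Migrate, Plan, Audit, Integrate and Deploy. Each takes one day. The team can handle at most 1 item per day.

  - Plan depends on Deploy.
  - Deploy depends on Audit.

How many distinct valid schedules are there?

Splitting on Migrate: it can be day 1 (4), day 2 (4), day 3 (4), day 4 (4), day 5 (4). Listing each branch's schedules as (Plan, Audit, Integrate, Deploy) by day number:
Migrate=day 1: (4,2,5,3) (5,2,3,4) (5,2,4,3) (5,3,2,4) — 4.
Migrate=day 2: (4,1,5,3) (5,1,3,4) (5,1,4,3) (5,3,1,4) — 4.
Migrate=day 3: (4,1,5,2) (5,1,2,4) (5,1,4,2) (5,2,1,4) — 4.
Migrate=day 4: (3,1,5,2) (5,1,2,3) (5,1,3,2) (5,2,1,3) — 4.
Migrate=day 5: (3,1,4,2) (4,1,2,3) (4,1,3,2) (4,2,1,3) — 4.
Summing: 4 + 4 + 4 + 4 + 4 = 20.

20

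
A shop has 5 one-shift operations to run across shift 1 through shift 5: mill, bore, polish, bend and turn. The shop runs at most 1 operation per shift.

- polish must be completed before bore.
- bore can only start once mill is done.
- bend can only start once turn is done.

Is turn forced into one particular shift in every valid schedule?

turn can be shift 1 (e.g. turn in shift 1; mill in shift 2; bend in shift 5; bore in shift 4; polish in shift 3) or shift 2 (e.g. mill in shift 1, bend in shift 5, bore in shift 4, polish in shift 3, turn in shift 2).

No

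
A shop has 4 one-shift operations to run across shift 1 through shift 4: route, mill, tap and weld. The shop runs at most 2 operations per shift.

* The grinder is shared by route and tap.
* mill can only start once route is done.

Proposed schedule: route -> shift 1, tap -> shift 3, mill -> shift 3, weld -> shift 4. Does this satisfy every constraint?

mill can only start once route is done — holds.
The shop runs at most 2 operations per shift — holds.
The grinder is shared by route and tap — holds.

Yes, all constraints hold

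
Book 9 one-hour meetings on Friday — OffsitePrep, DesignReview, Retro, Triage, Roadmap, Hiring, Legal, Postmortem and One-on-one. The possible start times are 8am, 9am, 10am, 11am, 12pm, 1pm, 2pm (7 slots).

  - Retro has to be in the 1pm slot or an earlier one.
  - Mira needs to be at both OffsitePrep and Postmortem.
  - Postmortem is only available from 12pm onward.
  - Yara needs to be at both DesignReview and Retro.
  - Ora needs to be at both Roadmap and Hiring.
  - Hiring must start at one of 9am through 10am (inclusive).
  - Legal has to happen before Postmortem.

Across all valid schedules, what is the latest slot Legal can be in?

1pm

Downstream work caps Legal at 1pm.
Legal at 1pm is achievable: DesignReview -> 9am; Hiring -> 9am; Roadmap -> 8am; OffsitePrep -> 8am; Triage -> 8am; Postmortem -> 2pm; Retro -> 8am; Legal -> 1pm; One-on-one -> 8am.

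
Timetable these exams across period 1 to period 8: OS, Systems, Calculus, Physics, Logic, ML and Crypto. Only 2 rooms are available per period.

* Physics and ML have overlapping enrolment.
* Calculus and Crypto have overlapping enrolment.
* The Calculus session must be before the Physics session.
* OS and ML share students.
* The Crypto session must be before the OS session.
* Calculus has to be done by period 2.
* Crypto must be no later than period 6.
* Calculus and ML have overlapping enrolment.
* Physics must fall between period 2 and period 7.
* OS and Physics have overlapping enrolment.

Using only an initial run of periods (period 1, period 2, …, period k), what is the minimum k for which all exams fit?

The precedence chain requires at least 2 distinct periods.
With at most 2 per period and 7 exams, at least 4 periods are needed.
4 works (last occupied period: period 4): for example Logic=period 3, Calculus=period 1, Systems=period 1, Crypto=period 2, OS=period 3, ML=period 4, Physics=period 2.

4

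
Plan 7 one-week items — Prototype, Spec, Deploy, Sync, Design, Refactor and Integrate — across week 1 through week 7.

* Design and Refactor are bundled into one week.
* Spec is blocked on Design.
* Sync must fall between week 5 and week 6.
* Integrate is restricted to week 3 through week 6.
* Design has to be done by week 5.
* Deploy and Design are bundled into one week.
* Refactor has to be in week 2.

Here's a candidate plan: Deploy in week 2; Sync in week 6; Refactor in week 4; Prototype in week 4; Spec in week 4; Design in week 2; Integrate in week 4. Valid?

Design has to be done by week 5 — holds.
Spec is blocked on Design — holds.
Design and Refactor are bundled into one week — violated.
Refactor has to be in week 2 — violated.
Integrate is restricted to week 3 through week 6 — holds.
Deploy and Design are bundled into one week — holds.
Sync must fall between week 5 and week 6 — holds.

Invalid. Design and Refactor are bundled into one week.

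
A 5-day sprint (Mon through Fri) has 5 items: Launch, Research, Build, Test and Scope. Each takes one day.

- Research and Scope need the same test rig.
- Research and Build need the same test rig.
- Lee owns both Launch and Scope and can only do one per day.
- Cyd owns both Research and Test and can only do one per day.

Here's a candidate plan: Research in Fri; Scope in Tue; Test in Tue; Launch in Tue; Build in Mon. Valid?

Lee owns both Launch and Scope and can only do one per day — violated.
Research and Build need the same test rig — holds.
Research and Scope need the same test rig — holds.
Cyd owns both Research and Test and can only do one per day — holds.

No. Lee owns both Launch and Scope and can only do one per day is not satisfied.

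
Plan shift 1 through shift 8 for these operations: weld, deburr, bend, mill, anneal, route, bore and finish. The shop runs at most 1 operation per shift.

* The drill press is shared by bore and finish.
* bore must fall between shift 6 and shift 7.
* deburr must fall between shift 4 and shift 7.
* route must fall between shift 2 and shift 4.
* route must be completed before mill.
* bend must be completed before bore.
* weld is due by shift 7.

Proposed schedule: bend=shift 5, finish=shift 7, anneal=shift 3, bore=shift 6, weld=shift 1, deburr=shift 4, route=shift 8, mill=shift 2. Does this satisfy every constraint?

weld is due by shift 7 — holds.
deburr must fall between shift 4 and shift 7 — holds.
bend must be completed before bore — holds.
route must fall between shift 2 and shift 4 — violated.
The drill press is shared by bore and finish — holds.
bore must fall between shift 6 and shift 7 — holds.
route must be completed before mill — violated.
The shop runs at most 1 operation per shift — holds.

No — it violates: route must be completed before mill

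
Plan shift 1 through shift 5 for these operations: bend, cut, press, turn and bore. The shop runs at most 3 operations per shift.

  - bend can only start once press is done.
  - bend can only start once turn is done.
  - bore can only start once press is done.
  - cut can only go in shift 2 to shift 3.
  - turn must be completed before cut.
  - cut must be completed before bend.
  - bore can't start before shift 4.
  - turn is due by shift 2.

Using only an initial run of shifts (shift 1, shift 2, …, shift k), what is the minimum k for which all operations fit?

4 shifts

The precedence chain requires at least 3 distinct shifts.
With at most 3 per shift and 5 operations, at least 2 shifts are needed.
bore can't be placed before shift 4, so the schedule must run through at least shift 4.
4 works (last occupied shift: shift 4): for example bend -> shift 3; press -> shift 1; bore -> shift 4; turn -> shift 1; cut -> shift 2.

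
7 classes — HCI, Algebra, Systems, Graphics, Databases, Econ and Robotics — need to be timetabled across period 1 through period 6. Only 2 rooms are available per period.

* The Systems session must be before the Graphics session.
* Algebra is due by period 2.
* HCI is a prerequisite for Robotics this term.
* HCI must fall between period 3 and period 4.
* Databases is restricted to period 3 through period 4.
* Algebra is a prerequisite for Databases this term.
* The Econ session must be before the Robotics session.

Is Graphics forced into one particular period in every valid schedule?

No

Graphics can be period 2 (e.g. Algebra -> period 1, Systems -> period 1, Graphics -> period 2, Databases -> period 3, Robotics -> period 4, HCI -> period 3, Econ -> period 2) or period 3 (e.g. Econ=period 2, Robotics=period 4, HCI=period 3, Graphics=period 3, Systems=period 1, Databases=period 4, Algebra=period 1).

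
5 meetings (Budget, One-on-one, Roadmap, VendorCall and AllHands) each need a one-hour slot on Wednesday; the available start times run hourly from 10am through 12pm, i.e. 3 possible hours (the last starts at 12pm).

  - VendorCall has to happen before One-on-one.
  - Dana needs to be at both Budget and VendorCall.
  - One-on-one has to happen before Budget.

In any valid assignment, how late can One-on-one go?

Precedence pushes One-on-one to at least 11am; downstream work caps One-on-one at 11am.
One-on-one at 11am is achievable: Budget in 12pm; One-on-one in 11am; VendorCall in 10am; AllHands in 10am; Roadmap in 10am.

11am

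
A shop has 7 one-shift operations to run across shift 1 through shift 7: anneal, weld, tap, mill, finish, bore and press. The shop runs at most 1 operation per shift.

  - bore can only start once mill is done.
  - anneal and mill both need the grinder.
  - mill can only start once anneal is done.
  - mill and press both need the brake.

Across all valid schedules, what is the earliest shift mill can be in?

shift 2

Precedence pushes mill to at least shift 2; downstream work caps mill at shift 6.
mill at shift 2 is achievable: tap in shift 5; weld in shift 4; anneal in shift 1; bore in shift 3; press in shift 7; finish in shift 6; mill in shift 2.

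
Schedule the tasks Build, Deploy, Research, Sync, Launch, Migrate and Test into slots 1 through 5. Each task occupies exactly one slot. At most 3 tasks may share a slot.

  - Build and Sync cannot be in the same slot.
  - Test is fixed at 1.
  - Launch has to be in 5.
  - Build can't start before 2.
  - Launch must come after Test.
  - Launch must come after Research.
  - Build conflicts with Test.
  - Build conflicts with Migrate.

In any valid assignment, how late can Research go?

4

Downstream work caps Research at 4.
Research at 4 is achievable: Migrate in 3, Build in 2, Launch in 5, Sync in 1, Research in 4, Deploy in 1, Test in 1.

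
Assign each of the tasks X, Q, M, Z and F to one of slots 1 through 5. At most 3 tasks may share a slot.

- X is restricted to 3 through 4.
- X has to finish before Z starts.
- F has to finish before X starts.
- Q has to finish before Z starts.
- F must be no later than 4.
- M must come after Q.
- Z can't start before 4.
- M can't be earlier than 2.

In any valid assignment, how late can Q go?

4

Downstream work caps Q at 4.
Q at 4 is achievable: Z=5; M=5; X=3; F=1; Q=4.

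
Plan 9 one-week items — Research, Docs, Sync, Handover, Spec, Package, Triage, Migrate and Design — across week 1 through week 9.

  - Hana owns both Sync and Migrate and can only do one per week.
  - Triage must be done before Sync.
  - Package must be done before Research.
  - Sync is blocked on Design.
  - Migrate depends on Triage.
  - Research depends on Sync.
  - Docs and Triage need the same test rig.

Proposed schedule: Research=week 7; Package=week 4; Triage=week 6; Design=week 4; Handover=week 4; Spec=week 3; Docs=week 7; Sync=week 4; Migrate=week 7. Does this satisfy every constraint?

Hana owns both Sync and Migrate and can only do one per week — holds.
Triage must be done before Sync — violated.
Research depends on Sync — holds.
Sync is blocked on Design — violated.
Migrate depends on Triage — holds.
Package must be done before Research — holds.
Docs and Triage need the same test rig — holds.

No — it violates: Triage must be done before Sync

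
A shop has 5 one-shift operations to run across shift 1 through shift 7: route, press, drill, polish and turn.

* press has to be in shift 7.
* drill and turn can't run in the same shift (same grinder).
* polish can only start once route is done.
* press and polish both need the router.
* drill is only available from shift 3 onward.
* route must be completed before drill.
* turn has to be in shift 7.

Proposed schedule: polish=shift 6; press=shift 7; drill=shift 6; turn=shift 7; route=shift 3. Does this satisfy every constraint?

polish can only start once route is done — holds.
drill and turn can't run in the same shift (same grinder) — holds.
turn has to be in shift 7 — holds.
drill is only available from shift 3 onward — holds.
route must be completed before drill — holds.
press and polish both need the router — holds.
press has to be in shift 7 — holds.

Valid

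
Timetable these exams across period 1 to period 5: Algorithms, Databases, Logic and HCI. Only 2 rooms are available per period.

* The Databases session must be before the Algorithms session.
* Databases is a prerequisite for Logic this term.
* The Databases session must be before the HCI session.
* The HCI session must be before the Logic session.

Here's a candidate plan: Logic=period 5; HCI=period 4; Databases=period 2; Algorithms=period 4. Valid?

Yes, all constraints hold

The Databases session must be before the Algorithms session — holds.
Only 2 rooms are available per period — holds.
The Databases session must be before the HCI session — holds.
The HCI session must be before the Logic session — holds.
Databases is a prerequisite for Logic this term — holds.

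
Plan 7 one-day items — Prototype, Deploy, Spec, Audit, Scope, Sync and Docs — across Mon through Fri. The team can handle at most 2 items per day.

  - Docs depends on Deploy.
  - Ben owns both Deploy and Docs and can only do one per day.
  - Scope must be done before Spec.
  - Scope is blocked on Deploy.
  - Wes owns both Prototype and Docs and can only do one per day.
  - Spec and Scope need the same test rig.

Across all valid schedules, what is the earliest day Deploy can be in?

Downstream work caps Deploy at Wed.
Deploy at Mon is achievable: Spec in Wed, Scope in Tue, Audit in Wed, Deploy in Mon, Prototype in Mon, Docs in Tue, Sync in Thu.

Mon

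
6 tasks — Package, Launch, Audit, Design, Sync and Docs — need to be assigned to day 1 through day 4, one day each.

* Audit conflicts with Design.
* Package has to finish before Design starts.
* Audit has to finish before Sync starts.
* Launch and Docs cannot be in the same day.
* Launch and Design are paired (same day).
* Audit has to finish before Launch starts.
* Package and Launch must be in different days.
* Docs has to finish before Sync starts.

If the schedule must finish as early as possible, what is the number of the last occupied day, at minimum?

2

The precedence chain requires at least 2 distinct days.
2 works (last occupied day: day 2): for example Design in day 2; Package in day 1; Docs in day 1; Sync in day 2; Launch in day 2; Audit in day 1.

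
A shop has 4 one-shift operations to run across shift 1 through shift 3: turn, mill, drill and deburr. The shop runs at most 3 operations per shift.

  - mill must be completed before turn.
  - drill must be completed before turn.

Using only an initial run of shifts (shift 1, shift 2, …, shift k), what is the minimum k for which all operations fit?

The precedence chain requires at least 2 distinct shifts.
With at most 3 per shift and 4 operations, at least 2 shifts are needed.
2 works (last occupied shift: shift 2): for example drill -> shift 1; turn -> shift 2; mill -> shift 1; deburr -> shift 1.

2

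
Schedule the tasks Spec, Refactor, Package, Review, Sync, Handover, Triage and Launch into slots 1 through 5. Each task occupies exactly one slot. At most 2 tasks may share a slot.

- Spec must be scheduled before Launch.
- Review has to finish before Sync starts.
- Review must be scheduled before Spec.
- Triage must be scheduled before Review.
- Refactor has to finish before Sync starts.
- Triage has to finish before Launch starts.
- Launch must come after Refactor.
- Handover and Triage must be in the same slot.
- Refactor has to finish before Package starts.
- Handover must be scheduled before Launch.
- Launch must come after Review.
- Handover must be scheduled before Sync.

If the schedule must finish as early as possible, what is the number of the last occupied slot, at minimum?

The precedence chain requires at least 4 distinct slots.
With at most 2 per slot and 8 tasks, at least 4 slots are needed.
4 works (last occupied slot: 4): for example Sync in 3, Spec in 3, Handover in 1, Refactor in 2, Launch in 4, Package in 4, Review in 2, Triage in 1.

4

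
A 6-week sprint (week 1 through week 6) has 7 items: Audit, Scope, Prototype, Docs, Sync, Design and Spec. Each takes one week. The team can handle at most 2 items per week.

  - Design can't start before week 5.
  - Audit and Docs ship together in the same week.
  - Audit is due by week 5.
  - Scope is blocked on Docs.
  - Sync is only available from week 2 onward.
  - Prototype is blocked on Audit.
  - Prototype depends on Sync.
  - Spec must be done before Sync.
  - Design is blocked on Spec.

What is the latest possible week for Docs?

Downstream work caps Docs at week 5.
Docs at week 4 is achievable: Sync=week 2; Audit=week 4; Spec=week 1; Docs=week 4; Design=week 5; Prototype=week 5; Scope=week 6.
Nothing later works — the capacity limit rule out every week after week 4.

week 4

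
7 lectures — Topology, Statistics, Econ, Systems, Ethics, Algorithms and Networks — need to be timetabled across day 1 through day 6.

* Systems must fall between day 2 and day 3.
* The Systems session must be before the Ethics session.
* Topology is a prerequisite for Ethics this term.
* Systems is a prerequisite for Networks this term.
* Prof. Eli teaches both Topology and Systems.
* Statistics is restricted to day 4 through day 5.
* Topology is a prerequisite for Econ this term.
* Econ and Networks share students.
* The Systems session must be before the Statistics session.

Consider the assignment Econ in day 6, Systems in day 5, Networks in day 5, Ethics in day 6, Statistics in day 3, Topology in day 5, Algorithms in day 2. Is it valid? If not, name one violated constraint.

Topology is a prerequisite for Econ this term — holds.
Systems must fall between day 2 and day 3 — violated.
Prof. Eli teaches both Topology and Systems — violated.
Econ and Networks share students — holds.
The Systems session must be before the Statistics session — violated.
Statistics is restricted to day 4 through day 5 — violated.
The Systems session must be before the Ethics session — holds.
Systems is a prerequisite for Networks this term — violated.
Topology is a prerequisite for Ethics this term — holds.

No — it violates: The Systems session must be before the Statistics session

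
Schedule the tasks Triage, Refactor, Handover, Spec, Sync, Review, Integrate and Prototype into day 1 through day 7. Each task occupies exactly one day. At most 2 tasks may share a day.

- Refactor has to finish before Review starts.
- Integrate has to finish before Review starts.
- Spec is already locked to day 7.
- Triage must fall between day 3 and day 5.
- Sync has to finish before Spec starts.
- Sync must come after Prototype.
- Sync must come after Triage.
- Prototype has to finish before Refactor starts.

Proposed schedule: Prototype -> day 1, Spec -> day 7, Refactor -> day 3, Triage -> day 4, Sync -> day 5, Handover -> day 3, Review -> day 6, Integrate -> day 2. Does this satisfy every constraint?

Yes, all constraints hold

Sync must come after Triage — holds.
Sync has to finish before Spec starts — holds.
Triage must fall between day 3 and day 5 — holds.
Sync must come after Prototype — holds.
At most 2 tasks may share a day — holds.
Integrate has to finish before Review starts — holds.
Spec is already locked to day 7 — holds.
Prototype has to finish before Refactor starts — holds.
Refactor has to finish before Review starts — holds.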